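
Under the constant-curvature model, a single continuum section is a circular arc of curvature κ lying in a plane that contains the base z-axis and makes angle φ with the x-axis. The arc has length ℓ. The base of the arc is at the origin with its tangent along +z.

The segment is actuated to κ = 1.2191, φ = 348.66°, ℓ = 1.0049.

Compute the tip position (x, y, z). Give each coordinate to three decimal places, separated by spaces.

θ = κ·ℓ = 1.2191 × 1.0049 = 1.22507 rad
ρ = (1 − cos θ)/κ = (1 − 0.33888)/1.2191 = 0.54230
z = sin θ / κ = 0.94083/1.2191 = 0.77174
x = ρ cos φ = 0.54230 × cos(348.66°) = 0.53172
y = ρ sin φ = 0.54230 × sin(348.66°) = -0.10663

0.532 -0.107 0.772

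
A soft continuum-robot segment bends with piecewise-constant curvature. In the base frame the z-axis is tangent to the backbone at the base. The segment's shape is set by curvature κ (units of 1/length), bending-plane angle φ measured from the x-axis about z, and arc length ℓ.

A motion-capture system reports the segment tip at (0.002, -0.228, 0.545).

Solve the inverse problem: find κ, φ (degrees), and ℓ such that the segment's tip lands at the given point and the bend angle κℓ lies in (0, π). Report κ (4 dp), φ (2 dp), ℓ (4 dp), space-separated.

1.3066 270.50 0.6065

ρ = √(x²+y²) = √(0.002² + -0.228²) = 0.22801
φ = atan2(y, x) mod 360° = atan2(-0.228, 0.002) = 270.5026°
|p|² = ρ² + z² = 0.22801² + 0.545² = 0.34901
κ = 2ρ / |p|² = 2×0.22801 / 0.34901 = 1.30659
θ = 2·atan2(ρ, z) = 2·atan2(0.22801, 0.545) = 0.79247 rad
ℓ = θ/κ = 0.79247/1.30659 = 0.60652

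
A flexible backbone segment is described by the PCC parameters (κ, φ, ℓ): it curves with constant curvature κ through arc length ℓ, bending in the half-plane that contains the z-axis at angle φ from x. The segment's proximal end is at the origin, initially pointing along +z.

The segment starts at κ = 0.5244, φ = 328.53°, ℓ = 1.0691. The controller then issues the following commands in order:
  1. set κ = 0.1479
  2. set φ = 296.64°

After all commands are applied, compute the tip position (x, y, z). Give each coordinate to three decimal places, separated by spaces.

initial: κ=0.5244, φ=328.53°, ℓ=1.0691
cmd 1: set κ=0.1479 → (κ,φ,ℓ)=(0.1479,328.53°,1.0691) → tip=(0.0719,-0.0440,1.0647)
cmd 2: set φ=296.64° → (κ,φ,ℓ)=(0.1479,296.64°,1.0691) → tip=(0.0378,-0.0754,1.0647)

0.038 -0.075 1.065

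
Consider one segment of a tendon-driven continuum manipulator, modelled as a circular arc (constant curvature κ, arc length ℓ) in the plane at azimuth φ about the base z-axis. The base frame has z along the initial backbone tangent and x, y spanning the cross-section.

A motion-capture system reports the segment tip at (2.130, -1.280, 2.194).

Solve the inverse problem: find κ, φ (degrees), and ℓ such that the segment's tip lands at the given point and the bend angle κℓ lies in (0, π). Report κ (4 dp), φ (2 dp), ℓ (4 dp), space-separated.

ρ = √(x²+y²) = √(2.130² + -1.280²) = 2.48502
φ = atan2(y, x) mod 360° = atan2(-1.280, 2.130) = 328.9967°
|p|² = ρ² + z² = 2.48502² + 2.194² = 10.98894
κ = 2ρ / |p|² = 2×2.48502 / 10.98894 = 0.45228
θ = 2·atan2(ρ, z) = 2·atan2(2.48502, 2.194) = 1.69503 rad
ℓ = θ/κ = 1.69503/0.45228 = 3.74777

0.4523 329.00 3.7478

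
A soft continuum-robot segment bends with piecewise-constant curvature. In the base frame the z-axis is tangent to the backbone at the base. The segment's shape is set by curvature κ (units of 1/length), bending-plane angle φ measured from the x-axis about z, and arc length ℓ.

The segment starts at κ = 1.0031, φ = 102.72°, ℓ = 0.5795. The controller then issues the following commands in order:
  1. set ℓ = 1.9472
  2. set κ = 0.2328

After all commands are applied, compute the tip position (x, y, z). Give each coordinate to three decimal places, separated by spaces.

initial: κ=1.0031, φ=102.72°, ℓ=0.5795
cmd 1: set ℓ=1.9472 → (κ,φ,ℓ)=(1.0031,102.72°,1.9472) → tip=(-0.3014,1.3353,0.9249)
cmd 2: set κ=0.2328 → (κ,φ,ℓ)=(0.2328,102.72°,1.9472) → tip=(-0.0955,0.4232,1.8812)

-0.096 0.423 1.881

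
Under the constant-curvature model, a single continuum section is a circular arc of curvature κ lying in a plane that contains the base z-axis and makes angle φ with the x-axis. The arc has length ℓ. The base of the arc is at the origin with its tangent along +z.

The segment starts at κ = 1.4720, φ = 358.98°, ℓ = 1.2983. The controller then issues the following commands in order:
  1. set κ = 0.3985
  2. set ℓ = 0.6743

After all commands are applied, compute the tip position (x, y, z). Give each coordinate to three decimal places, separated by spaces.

0.090 -0.002 0.666

initial: κ=1.4720, φ=358.98°, ℓ=1.2983
cmd 1: set κ=0.3985 → (κ,φ,ℓ)=(0.3985,358.98°,1.2983) → tip=(0.3284,-0.0058,1.2411)
cmd 2: set ℓ=0.6743 → (κ,φ,ℓ)=(0.3985,358.98°,0.6743) → tip=(0.0900,-0.0016,0.6662)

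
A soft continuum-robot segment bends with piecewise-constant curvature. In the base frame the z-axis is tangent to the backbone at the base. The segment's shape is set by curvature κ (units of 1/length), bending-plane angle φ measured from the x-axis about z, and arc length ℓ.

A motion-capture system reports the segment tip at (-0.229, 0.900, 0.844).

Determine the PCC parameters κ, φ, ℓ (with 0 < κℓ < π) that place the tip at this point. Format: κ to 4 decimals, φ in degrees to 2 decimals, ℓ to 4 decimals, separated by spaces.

1.1794 104.28 1.4128

ρ = √(x²+y²) = √(-0.229² + 0.900²) = 0.92868
φ = atan2(y, x) mod 360° = atan2(0.900, -0.229) = 104.2757°
|p|² = ρ² + z² = 0.92868² + 0.844² = 1.57478
κ = 2ρ / |p|² = 2×0.92868 / 1.57478 = 1.17944
θ = 2·atan2(ρ, z) = 2·atan2(0.92868, 0.844) = 1.66626 rad
ℓ = θ/κ = 1.66626/1.17944 = 1.41276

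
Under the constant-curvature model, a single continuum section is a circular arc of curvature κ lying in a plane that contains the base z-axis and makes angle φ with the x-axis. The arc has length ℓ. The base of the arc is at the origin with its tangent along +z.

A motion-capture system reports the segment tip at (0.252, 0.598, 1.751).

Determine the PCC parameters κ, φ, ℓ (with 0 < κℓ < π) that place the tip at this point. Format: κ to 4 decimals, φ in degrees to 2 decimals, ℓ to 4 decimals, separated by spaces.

ρ = √(x²+y²) = √(0.252² + 0.598²) = 0.64893
φ = atan2(y, x) mod 360° = atan2(0.598, 0.252) = 67.1492°
|p|² = ρ² + z² = 0.64893² + 1.751² = 3.48711
κ = 2ρ / |p|² = 2×0.64893 / 3.48711 = 0.37219
θ = 2·atan2(ρ, z) = 2·atan2(0.64893, 1.751) = 0.70982 rad
ℓ = θ/κ = 0.70982/0.37219 = 1.90717

0.3722 67.15 1.9072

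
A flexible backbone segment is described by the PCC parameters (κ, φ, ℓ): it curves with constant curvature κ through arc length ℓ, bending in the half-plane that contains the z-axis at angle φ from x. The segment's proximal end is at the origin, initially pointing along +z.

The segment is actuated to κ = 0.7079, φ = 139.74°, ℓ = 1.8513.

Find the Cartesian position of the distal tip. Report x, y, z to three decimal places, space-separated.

θ = κ·ℓ = 0.7079 × 1.8513 = 1.31054 rad
ρ = (1 − cos θ)/κ = (1 − 0.25733)/0.7079 = 1.04911
z = sin θ / κ = 0.96632/0.7079 = 1.36506
x = ρ cos φ = 1.04911 × cos(139.74°) = -0.80060
y = ρ sin φ = 1.04911 × sin(139.74°) = 0.67800

-0.801 0.678 1.365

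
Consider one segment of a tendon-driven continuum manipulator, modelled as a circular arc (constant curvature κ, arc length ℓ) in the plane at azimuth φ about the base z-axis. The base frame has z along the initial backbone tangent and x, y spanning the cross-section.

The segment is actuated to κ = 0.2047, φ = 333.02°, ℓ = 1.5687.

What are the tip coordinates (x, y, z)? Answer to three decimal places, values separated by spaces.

θ = κ·ℓ = 0.2047 × 1.5687 = 0.32111 rad
ρ = (1 − cos θ)/κ = (1 − 0.94888)/0.2047 = 0.24971
z = sin θ / κ = 0.31562/0.2047 = 1.54188
x = ρ cos φ = 0.24971 × cos(333.02°) = 0.22253
y = ρ sin φ = 0.24971 × sin(333.02°) = -0.11329

0.223 -0.113 1.542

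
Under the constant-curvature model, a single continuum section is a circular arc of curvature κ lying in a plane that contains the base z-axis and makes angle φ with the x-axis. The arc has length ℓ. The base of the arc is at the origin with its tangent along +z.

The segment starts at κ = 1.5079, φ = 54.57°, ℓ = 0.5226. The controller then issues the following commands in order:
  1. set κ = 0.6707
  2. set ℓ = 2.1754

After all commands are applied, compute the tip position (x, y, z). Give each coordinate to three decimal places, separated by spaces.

0.768 1.079 1.482

initial: κ=1.5079, φ=54.57°, ℓ=0.5226
cmd 1: set κ=0.6707 → (κ,φ,ℓ)=(0.6707,54.57°,0.5226) → tip=(0.0526,0.0739,0.5120)
cmd 2: set ℓ=2.1754 → (κ,φ,ℓ)=(0.6707,54.57°,2.1754) → tip=(0.7679,1.0794,1.4817)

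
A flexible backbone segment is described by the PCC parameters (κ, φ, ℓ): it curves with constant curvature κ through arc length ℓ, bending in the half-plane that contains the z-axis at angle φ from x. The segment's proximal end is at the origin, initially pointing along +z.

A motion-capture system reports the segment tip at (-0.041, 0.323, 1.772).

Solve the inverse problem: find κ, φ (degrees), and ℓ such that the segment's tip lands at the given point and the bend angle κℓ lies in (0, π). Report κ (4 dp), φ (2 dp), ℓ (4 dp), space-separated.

ρ = √(x²+y²) = √(-0.041² + 0.323²) = 0.32559
φ = atan2(y, x) mod 360° = atan2(0.323, -0.041) = 97.2342°
|p|² = ρ² + z² = 0.32559² + 1.772² = 3.24599
κ = 2ρ / |p|² = 2×0.32559 / 3.24599 = 0.20061
θ = 2·atan2(ρ, z) = 2·atan2(0.32559, 1.772) = 0.36343 rad
ℓ = θ/κ = 0.36343/0.20061 = 1.81162

0.2006 97.23 1.8116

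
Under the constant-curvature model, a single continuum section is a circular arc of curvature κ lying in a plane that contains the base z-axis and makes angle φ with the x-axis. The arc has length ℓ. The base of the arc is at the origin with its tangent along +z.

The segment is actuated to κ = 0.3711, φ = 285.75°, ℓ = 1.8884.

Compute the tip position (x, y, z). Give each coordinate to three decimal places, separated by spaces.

θ = κ·ℓ = 0.3711 × 1.8884 = 0.70079 rad
ρ = (1 − cos θ)/κ = (1 − 0.76434)/0.3711 = 0.63504
z = sin θ / κ = 0.64482/0.3711 = 1.73759
x = ρ cos φ = 0.63504 × cos(285.75°) = 0.17238
y = ρ sin φ = 0.63504 × sin(285.75°) = -0.61120

0.172 -0.611 1.738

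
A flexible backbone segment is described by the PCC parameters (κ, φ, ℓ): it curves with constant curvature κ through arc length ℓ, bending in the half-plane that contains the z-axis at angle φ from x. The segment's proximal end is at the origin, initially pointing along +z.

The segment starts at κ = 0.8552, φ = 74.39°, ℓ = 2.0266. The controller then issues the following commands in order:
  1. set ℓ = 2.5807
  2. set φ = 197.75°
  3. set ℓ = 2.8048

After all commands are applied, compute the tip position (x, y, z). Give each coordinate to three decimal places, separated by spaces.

-1.934 -0.619 0.791

initial: κ=0.8552, φ=74.39°, ℓ=2.0266
cmd 1: set ℓ=2.5807 → (κ,φ,ℓ)=(0.8552,74.39°,2.5807) → tip=(0.5016,1.7953,0.9405)
cmd 2: set φ=197.75° → (κ,φ,ℓ)=(0.8552,197.75°,2.5807) → tip=(-1.7753,-0.5683,0.9405)
cmd 3: set ℓ=2.8048 → (κ,φ,ℓ)=(0.8552,197.75°,2.8048) → tip=(-1.9338,-0.6190,0.7910)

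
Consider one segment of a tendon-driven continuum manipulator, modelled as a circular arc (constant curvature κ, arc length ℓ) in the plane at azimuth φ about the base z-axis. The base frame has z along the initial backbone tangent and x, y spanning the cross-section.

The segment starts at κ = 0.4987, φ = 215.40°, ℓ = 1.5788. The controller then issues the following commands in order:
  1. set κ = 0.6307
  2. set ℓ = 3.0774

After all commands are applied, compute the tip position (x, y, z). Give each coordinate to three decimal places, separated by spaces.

-1.760 -1.251 1.478

initial: κ=0.4987, φ=215.40°, ℓ=1.5788
cmd 1: set κ=0.6307 → (κ,φ,ℓ)=(0.6307,215.40°,1.5788) → tip=(-0.5895,-0.4189,1.3305)
cmd 2: set ℓ=3.0774 → (κ,φ,ℓ)=(0.6307,215.40°,3.0774) → tip=(-1.7599,-1.2507,1.4782)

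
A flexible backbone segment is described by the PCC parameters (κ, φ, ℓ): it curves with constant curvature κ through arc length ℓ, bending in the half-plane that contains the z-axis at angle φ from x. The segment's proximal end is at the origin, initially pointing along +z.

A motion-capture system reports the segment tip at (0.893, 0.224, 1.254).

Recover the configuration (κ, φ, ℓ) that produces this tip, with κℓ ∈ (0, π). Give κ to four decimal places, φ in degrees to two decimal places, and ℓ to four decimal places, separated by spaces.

0.7608 14.08 1.6648

ρ = √(x²+y²) = √(0.893² + 0.224²) = 0.92067
φ = atan2(y, x) mod 360° = atan2(0.224, 0.893) = 14.0815°
|p|² = ρ² + z² = 0.92067² + 1.254² = 2.42014
κ = 2ρ / |p|² = 2×0.92067 / 2.42014 = 0.76084
θ = 2·atan2(ρ, z) = 2·atan2(0.92067, 1.254) = 1.26660 rad
ℓ = θ/κ = 1.26660/0.76084 = 1.66475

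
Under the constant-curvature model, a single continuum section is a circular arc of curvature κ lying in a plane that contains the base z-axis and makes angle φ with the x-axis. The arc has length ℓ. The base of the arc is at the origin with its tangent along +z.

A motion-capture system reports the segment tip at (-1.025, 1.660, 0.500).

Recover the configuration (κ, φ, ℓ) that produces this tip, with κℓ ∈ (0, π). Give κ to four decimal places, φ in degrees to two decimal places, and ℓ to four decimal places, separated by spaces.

0.9620 121.69 2.7442

ρ = √(x²+y²) = √(-1.025² + 1.660²) = 1.95095
φ = atan2(y, x) mod 360° = atan2(1.660, -1.025) = 121.6941°
|p|² = ρ² + z² = 1.95095² + 0.500² = 4.05622
κ = 2ρ / |p|² = 2×1.95095 / 4.05622 = 0.96196
θ = 2·atan2(ρ, z) = 2·atan2(1.95095, 0.500) = 2.63982 rad
ℓ = θ/κ = 2.63982/0.96196 = 2.74422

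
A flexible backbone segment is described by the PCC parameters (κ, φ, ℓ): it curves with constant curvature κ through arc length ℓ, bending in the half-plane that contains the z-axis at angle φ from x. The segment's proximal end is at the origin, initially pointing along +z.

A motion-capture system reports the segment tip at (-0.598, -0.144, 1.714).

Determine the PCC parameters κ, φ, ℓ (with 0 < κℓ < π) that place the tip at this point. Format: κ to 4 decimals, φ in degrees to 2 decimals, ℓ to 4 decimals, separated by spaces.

0.3710 193.54 1.8576

ρ = √(x²+y²) = √(-0.598² + -0.144²) = 0.61509
φ = atan2(y, x) mod 360° = atan2(-0.144, -0.598) = 193.5392°
|p|² = ρ² + z² = 0.61509² + 1.714² = 3.31614
κ = 2ρ / |p|² = 2×0.61509 / 3.31614 = 0.37097
θ = 2·atan2(ρ, z) = 2·atan2(0.61509, 1.714) = 0.68910 rad
ℓ = θ/κ = 0.68910/0.37097 = 1.85756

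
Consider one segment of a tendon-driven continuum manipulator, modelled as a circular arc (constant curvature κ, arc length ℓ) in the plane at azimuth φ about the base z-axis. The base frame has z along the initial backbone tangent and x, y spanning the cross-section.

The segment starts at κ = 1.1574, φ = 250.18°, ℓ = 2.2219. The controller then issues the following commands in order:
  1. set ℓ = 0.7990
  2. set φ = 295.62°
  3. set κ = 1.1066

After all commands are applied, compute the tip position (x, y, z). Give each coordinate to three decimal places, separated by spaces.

0.143 -0.298 0.699

initial: κ=1.1574, φ=250.18°, ℓ=2.2219
cmd 1: set ℓ=0.7990 → (κ,φ,ℓ)=(1.1574,250.18°,0.7990) → tip=(-0.1166,-0.3235,0.6899)
cmd 2: set φ=295.62° → (κ,φ,ℓ)=(1.1574,295.62°,0.7990) → tip=(0.1487,-0.3100,0.6899)
cmd 3: set κ=1.1066 → (κ,φ,ℓ)=(1.1066,295.62°,0.7990) → tip=(0.1430,-0.2983,0.6989)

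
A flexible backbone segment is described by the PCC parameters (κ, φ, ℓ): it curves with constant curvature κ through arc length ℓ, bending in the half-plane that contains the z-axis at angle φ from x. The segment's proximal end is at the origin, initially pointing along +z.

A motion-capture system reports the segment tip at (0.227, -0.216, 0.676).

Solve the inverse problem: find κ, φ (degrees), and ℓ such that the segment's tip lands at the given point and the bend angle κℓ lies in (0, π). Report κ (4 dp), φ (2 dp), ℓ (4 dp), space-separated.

1.1288 316.42 0.7690

ρ = √(x²+y²) = √(0.227² + -0.216²) = 0.31334
φ = atan2(y, x) mod 360° = atan2(-0.216, 0.227) = 316.4224°
|p|² = ρ² + z² = 0.31334² + 0.676² = 0.55516
κ = 2ρ / |p|² = 2×0.31334 / 0.55516 = 1.12884
θ = 2·atan2(ρ, z) = 2·atan2(0.31334, 0.676) = 0.86809 rad
ℓ = θ/κ = 0.86809/1.12884 = 0.76901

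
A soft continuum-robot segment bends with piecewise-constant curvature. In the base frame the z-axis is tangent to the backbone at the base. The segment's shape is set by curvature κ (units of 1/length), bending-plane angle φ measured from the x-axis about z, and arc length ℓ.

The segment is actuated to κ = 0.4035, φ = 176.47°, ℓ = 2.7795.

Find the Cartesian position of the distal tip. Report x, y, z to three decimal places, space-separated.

-1.399 0.086 2.232

θ = κ·ℓ = 0.4035 × 2.7795 = 1.12153 rad
ρ = (1 − cos θ)/κ = (1 − 0.43431)/0.4035 = 1.40197
z = sin θ / κ = 0.90077/0.4035 = 2.23238
x = ρ cos φ = 1.40197 × cos(176.47°) = -1.39931
y = ρ sin φ = 1.40197 × sin(176.47°) = 0.08632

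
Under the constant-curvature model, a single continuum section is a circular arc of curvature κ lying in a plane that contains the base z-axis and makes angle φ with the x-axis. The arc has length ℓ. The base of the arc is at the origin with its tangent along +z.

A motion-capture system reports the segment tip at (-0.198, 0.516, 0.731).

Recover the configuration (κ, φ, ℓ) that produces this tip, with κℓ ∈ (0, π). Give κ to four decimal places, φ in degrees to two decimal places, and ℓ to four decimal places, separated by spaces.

ρ = √(x²+y²) = √(-0.198² + 0.516²) = 0.55268
φ = atan2(y, x) mod 360° = atan2(0.516, -0.198) = 110.9929°
|p|² = ρ² + z² = 0.55268² + 0.731² = 0.83982
κ = 2ρ / |p|² = 2×0.55268 / 0.83982 = 1.31620
θ = 2·atan2(ρ, z) = 2·atan2(0.55268, 0.731) = 1.29474 rad
ℓ = θ/κ = 1.29474/1.31620 = 0.98370

1.3162 110.99 0.9837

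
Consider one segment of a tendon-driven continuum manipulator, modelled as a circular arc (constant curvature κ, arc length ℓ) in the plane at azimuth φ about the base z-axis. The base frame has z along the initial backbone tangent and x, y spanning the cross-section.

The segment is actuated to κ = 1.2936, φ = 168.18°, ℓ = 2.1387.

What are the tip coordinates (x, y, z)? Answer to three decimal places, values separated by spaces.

θ = κ·ℓ = 1.2936 × 2.1387 = 2.76662 rad
ρ = (1 − cos θ)/κ = (1 − -0.93052)/1.2936 = 1.49236
z = sin θ / κ = 0.36624/1.2936 = 0.28312
x = ρ cos φ = 1.49236 × cos(168.18°) = -1.46072
y = ρ sin φ = 1.49236 × sin(168.18°) = 0.30569

-1.461 0.306 0.283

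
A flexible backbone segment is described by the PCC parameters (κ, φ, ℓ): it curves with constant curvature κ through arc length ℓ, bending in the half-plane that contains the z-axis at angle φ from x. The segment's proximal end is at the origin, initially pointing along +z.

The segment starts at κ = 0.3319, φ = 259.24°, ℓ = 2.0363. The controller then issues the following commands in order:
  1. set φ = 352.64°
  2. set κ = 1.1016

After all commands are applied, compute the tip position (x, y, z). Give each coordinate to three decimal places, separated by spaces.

initial: κ=0.3319, φ=259.24°, ℓ=2.0363
cmd 1: set φ=352.64° → (κ,φ,ℓ)=(0.3319,352.64°,2.0363) → tip=(0.6569,-0.0848,1.8848)
cmd 2: set κ=1.1016 → (κ,φ,ℓ)=(1.1016,352.64°,2.0363) → tip=(1.4610,-0.1887,0.7102)

1.461 -0.189 0.710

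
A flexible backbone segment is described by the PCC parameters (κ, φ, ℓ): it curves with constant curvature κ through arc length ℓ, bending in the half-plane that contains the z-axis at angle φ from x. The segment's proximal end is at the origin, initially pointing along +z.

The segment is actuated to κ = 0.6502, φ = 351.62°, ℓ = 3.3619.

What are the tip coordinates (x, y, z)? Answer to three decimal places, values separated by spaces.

2.400 -0.353 1.256

θ = κ·ℓ = 0.6502 × 3.3619 = 2.18591 rad
ρ = (1 − cos θ)/κ = (1 − -0.57705)/0.6502 = 2.42548
z = sin θ / κ = 0.81671/0.6502 = 1.25609
x = ρ cos φ = 2.42548 × cos(351.62°) = 2.39959
y = ρ sin φ = 2.42548 × sin(351.62°) = -0.35348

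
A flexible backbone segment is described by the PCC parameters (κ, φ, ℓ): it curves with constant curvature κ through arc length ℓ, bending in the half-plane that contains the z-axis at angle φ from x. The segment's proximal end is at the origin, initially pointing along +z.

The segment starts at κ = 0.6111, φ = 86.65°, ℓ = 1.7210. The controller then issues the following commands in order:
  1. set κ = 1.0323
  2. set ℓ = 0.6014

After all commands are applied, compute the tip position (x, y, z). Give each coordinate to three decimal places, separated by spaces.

initial: κ=0.6111, φ=86.65°, ℓ=1.7210
cmd 1: set κ=1.0323 → (κ,φ,ℓ)=(1.0323,86.65°,1.7210) → tip=(0.0682,1.1647,0.9483)
cmd 2: set ℓ=0.6014 → (κ,φ,ℓ)=(1.0323,86.65°,0.6014) → tip=(0.0106,0.1805,0.5635)

0.011 0.180 0.564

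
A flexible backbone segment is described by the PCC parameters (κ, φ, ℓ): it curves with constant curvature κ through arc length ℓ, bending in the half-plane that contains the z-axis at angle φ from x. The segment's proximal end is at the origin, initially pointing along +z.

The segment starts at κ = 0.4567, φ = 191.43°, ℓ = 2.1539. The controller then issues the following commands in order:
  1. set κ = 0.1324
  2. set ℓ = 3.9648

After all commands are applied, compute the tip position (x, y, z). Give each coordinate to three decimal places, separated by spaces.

initial: κ=0.4567, φ=191.43°, ℓ=2.1539
cmd 1: set κ=0.1324 → (κ,φ,ℓ)=(0.1324,191.43°,2.1539) → tip=(-0.2990,-0.0605,2.1248)
cmd 2: set ℓ=3.9648 → (κ,φ,ℓ)=(0.1324,191.43°,3.9648) → tip=(-0.9968,-0.2015,3.7852)

-0.997 -0.202 3.785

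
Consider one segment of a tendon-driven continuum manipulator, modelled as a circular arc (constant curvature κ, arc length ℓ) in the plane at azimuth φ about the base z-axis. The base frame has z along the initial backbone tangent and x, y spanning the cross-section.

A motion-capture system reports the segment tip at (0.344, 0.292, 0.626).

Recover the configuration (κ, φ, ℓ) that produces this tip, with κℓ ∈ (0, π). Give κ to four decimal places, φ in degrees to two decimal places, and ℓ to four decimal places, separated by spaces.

ρ = √(x²+y²) = √(0.344² + 0.292²) = 0.45122
φ = atan2(y, x) mod 360° = atan2(0.292, 0.344) = 40.3258°
|p|² = ρ² + z² = 0.45122² + 0.626² = 0.59548
κ = 2ρ / |p|² = 2×0.45122 / 0.59548 = 1.51550
θ = 2·atan2(ρ, z) = 2·atan2(0.45122, 0.626) = 1.24910 rad
ℓ = θ/κ = 1.24910/1.51550 = 0.82422

1.5155 40.33 0.8242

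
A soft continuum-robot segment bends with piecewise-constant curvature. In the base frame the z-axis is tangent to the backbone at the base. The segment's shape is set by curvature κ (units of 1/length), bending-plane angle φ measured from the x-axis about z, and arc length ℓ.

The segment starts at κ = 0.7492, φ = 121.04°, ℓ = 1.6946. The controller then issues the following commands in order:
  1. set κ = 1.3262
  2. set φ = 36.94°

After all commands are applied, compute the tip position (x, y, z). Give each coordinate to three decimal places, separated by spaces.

0.980 0.737 0.588

initial: κ=0.7492, φ=121.04°, ℓ=1.6946
cmd 1: set κ=1.3262 → (κ,φ,ℓ)=(1.3262,121.04°,1.6946) → tip=(-0.6323,1.0506,0.5879)
cmd 2: set φ=36.94° → (κ,φ,ℓ)=(1.3262,36.94°,1.6946) → tip=(0.9800,0.7369,0.5879)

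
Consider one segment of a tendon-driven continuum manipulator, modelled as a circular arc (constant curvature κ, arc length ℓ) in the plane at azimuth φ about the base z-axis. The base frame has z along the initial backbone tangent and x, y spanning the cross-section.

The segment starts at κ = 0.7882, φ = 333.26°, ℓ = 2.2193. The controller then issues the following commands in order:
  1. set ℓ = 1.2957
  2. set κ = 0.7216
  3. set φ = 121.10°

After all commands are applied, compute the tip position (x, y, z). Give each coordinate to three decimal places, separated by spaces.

-0.291 0.482 1.115

initial: κ=0.7882, φ=333.26°, ℓ=2.2193
cmd 1: set ℓ=1.2957 → (κ,φ,ℓ)=(0.7882,333.26°,1.2957) → tip=(0.5413,-0.2727,1.0819)
cmd 2: set κ=0.7216 → (κ,φ,ℓ)=(0.7216,333.26°,1.2957) → tip=(0.5027,-0.2533,1.1150)
cmd 3: set φ=121.10° → (κ,φ,ℓ)=(0.7216,121.10°,1.2957) → tip=(-0.2907,0.4820,1.1150)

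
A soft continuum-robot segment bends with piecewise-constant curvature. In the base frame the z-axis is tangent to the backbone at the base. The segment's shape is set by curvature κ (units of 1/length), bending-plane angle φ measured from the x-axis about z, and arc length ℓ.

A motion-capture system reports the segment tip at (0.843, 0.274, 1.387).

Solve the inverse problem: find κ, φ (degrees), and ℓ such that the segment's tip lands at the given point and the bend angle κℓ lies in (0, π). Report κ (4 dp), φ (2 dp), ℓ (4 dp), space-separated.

0.6543 18.01 1.7382

ρ = √(x²+y²) = √(0.843² + 0.274²) = 0.88641
φ = atan2(y, x) mod 360° = atan2(0.274, 0.843) = 18.0057°
|p|² = ρ² + z² = 0.88641² + 1.387² = 2.70949
κ = 2ρ / |p|² = 2×0.88641 / 2.70949 = 0.65430
θ = 2·atan2(ρ, z) = 2·atan2(0.88641, 1.387) = 1.13733 rad
ℓ = θ/κ = 1.13733/0.65430 = 1.73824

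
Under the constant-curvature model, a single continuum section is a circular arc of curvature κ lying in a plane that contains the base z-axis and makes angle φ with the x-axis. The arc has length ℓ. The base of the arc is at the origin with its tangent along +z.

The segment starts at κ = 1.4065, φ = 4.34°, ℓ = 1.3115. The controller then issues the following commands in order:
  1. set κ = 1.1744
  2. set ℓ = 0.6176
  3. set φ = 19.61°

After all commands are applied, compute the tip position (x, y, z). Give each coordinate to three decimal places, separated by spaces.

0.202 0.072 0.565

initial: κ=1.4065, φ=4.34°, ℓ=1.3115
cmd 1: set κ=1.1744 → (κ,φ,ℓ)=(1.1744,4.34°,1.3115) → tip=(0.8231,0.0625,0.8511)
cmd 2: set ℓ=0.6176 → (κ,φ,ℓ)=(1.1744,4.34°,0.6176) → tip=(0.2137,0.0162,0.5649)
cmd 3: set φ=19.61° → (κ,φ,ℓ)=(1.1744,19.61°,0.6176) → tip=(0.2019,0.0719,0.5649)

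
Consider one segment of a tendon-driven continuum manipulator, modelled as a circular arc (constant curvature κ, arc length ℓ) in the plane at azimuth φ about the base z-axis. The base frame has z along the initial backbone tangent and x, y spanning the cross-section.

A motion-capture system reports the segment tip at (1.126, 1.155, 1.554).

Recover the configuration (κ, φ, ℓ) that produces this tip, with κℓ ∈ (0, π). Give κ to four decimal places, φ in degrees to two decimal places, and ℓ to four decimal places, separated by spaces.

ρ = √(x²+y²) = √(1.126² + 1.155²) = 1.61304
φ = atan2(y, x) mod 360° = atan2(1.155, 1.126) = 45.7284°
|p|² = ρ² + z² = 1.61304² + 1.554² = 5.01682
κ = 2ρ / |p|² = 2×1.61304 / 5.01682 = 0.64305
θ = 2·atan2(ρ, z) = 2·atan2(1.61304, 1.554) = 1.60808 rad
ℓ = θ/κ = 1.60808/0.64305 = 2.50069

0.6431 45.73 2.5007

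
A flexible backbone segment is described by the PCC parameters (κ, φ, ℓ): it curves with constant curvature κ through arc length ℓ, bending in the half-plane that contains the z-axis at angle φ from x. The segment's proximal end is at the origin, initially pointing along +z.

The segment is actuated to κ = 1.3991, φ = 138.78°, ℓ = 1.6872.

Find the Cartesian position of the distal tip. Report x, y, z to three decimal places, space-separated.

-0.919 0.805 0.503

θ = κ·ℓ = 1.3991 × 1.6872 = 2.36056 rad
ρ = (1 − cos θ)/κ = (1 − -0.71019)/1.3991 = 1.22235
z = sin θ / κ = 0.70401/1.3991 = 0.50319
x = ρ cos φ = 1.22235 × cos(138.78°) = -0.91943
y = ρ sin φ = 1.22235 × sin(138.78°) = 0.80547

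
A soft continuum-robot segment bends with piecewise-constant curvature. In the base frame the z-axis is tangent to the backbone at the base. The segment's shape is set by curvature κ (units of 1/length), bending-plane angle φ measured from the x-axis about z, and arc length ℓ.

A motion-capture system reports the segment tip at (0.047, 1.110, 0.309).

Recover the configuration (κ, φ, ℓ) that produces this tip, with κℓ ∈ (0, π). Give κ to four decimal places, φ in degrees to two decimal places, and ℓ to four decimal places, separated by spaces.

ρ = √(x²+y²) = √(0.047² + 1.110²) = 1.11099
φ = atan2(y, x) mod 360° = atan2(1.110, 0.047) = 87.5754°
|p|² = ρ² + z² = 1.11099² + 0.309² = 1.32979
κ = 2ρ / |p|² = 2×1.11099 / 1.32979 = 1.67093
θ = 2·atan2(ρ, z) = 2·atan2(1.11099, 0.309) = 2.59905 rad
ℓ = θ/κ = 2.59905/1.67093 = 1.55545

1.6709 87.58 1.5554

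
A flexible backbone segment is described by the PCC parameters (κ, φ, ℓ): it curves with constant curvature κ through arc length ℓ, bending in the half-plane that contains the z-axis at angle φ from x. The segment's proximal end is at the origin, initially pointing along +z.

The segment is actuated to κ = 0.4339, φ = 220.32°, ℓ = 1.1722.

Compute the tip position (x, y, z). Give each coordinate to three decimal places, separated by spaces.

θ = κ·ℓ = 0.4339 × 1.1722 = 0.50862 rad
ρ = (1 − cos θ)/κ = (1 − 0.87342)/0.4339 = 0.29173
z = sin θ / κ = 0.48697/0.4339 = 1.12231
x = ρ cos φ = 0.29173 × cos(220.32°) = -0.22243
y = ρ sin φ = 0.29173 × sin(220.32°) = -0.18877

-0.222 -0.189 1.122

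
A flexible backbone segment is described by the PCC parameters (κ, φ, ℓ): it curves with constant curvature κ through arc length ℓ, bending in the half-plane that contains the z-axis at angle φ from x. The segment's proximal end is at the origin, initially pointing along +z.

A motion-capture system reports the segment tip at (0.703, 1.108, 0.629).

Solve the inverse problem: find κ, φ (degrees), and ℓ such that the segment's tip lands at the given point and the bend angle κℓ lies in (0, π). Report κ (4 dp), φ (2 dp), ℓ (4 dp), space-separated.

1.2394 57.61 1.8135

ρ = √(x²+y²) = √(0.703² + 1.108²) = 1.31220
φ = atan2(y, x) mod 360° = atan2(1.108, 0.703) = 57.6058°
|p|² = ρ² + z² = 1.31220² + 0.629² = 2.11751
κ = 2ρ / |p|² = 2×1.31220 / 2.11751 = 1.23938
θ = 2·atan2(ρ, z) = 2·atan2(1.31220, 0.629) = 2.24761 rad
ℓ = θ/κ = 2.24761/1.23938 = 1.81350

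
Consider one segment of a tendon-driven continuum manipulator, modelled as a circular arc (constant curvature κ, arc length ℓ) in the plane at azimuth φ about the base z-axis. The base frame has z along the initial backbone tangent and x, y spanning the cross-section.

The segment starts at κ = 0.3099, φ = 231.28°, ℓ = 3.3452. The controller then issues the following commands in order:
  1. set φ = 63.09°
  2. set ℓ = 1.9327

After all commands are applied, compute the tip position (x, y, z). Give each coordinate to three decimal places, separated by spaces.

initial: κ=0.3099, φ=231.28°, ℓ=3.3452
cmd 1: set φ=63.09° → (κ,φ,ℓ)=(0.3099,63.09°,3.3452) → tip=(0.7170,1.4126,2.7774)
cmd 2: set ℓ=1.9327 → (κ,φ,ℓ)=(0.3099,63.09°,1.9327) → tip=(0.2542,0.5009,1.8192)

0.254 0.501 1.819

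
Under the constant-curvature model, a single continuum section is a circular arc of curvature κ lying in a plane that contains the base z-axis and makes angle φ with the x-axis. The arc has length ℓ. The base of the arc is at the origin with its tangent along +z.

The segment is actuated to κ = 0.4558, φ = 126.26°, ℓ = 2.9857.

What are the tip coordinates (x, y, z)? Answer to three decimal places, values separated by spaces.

-1.027 1.400 2.146

θ = κ·ℓ = 0.4558 × 2.9857 = 1.36088 rad
ρ = (1 − cos θ)/κ = (1 − 0.20838)/0.4558 = 1.73678
z = sin θ / κ = 0.97805/0.4558 = 2.14578
x = ρ cos φ = 1.73678 × cos(126.26°) = -1.02722
y = ρ sin φ = 1.73678 × sin(126.26°) = 1.40044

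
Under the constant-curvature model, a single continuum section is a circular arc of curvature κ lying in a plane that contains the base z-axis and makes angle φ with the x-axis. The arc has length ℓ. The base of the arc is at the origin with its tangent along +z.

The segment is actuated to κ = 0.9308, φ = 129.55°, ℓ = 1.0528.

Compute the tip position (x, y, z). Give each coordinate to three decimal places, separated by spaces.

θ = κ·ℓ = 0.9308 × 1.0528 = 0.97995 rad
ρ = (1 − cos θ)/κ = (1 − 0.55707)/0.9308 = 0.47586
z = sin θ / κ = 0.83047/0.9308 = 0.89221
x = ρ cos φ = 0.47586 × cos(129.55°) = -0.30301
y = ρ sin φ = 0.47586 × sin(129.55°) = 0.36692

-0.303 0.367 0.892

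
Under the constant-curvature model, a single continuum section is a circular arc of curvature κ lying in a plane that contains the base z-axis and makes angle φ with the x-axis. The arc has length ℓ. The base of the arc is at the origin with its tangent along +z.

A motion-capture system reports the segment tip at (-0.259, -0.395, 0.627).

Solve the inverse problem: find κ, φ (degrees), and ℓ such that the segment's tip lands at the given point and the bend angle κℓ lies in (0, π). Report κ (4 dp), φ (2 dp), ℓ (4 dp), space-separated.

ρ = √(x²+y²) = √(-0.259² + -0.395²) = 0.47234
φ = atan2(y, x) mod 360° = atan2(-0.395, -0.259) = 236.7473°
|p|² = ρ² + z² = 0.47234² + 0.627² = 0.61623
κ = 2ρ / |p|² = 2×0.47234 / 0.61623 = 1.53299
θ = 2·atan2(ρ, z) = 2·atan2(0.47234, 0.627) = 1.29126 rad
ℓ = θ/κ = 1.29126/1.53299 = 0.84232

1.5330 236.75 0.8423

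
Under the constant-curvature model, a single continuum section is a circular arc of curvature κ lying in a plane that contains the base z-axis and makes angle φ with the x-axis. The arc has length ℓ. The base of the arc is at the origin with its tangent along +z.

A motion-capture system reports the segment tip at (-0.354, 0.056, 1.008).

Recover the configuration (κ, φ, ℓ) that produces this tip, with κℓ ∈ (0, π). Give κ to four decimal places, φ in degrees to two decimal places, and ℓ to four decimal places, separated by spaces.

ρ = √(x²+y²) = √(-0.354² + 0.056²) = 0.35840
φ = atan2(y, x) mod 360° = atan2(0.056, -0.354) = 171.0108°
|p|² = ρ² + z² = 0.35840² + 1.008² = 1.14452
κ = 2ρ / |p|² = 2×0.35840 / 1.14452 = 0.62629
θ = 2·atan2(ρ, z) = 2·atan2(0.35840, 1.008) = 0.68323 rad
ℓ = θ/κ = 0.68323/0.62629 = 1.09092

0.6263 171.01 1.0909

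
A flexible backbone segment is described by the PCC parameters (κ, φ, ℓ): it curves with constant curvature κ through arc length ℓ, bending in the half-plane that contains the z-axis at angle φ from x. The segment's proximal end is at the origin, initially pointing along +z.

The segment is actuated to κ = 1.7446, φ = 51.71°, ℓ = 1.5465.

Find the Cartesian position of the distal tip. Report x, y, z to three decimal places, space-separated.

θ = κ·ℓ = 1.7446 × 1.5465 = 2.69802 rad
ρ = (1 − cos θ)/κ = (1 − -0.90323)/1.7446 = 1.09092
z = sin θ / κ = 0.42917/1.7446 = 0.24600
x = ρ cos φ = 1.09092 × cos(51.71°) = 0.67598
y = ρ sin φ = 1.09092 × sin(51.71°) = 0.85625

0.676 0.856 0.246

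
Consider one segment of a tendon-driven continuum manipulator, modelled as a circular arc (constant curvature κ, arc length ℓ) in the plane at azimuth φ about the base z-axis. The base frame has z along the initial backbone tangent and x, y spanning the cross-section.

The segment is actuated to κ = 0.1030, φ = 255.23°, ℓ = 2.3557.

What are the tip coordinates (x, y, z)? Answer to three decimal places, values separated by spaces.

θ = κ·ℓ = 0.1030 × 2.3557 = 0.24264 rad
ρ = (1 − cos θ)/κ = (1 − 0.97071)/0.1030 = 0.28439
z = sin θ / κ = 0.24026/0.1030 = 2.33265
x = ρ cos φ = 0.28439 × cos(255.23°) = -0.07250
y = ρ sin φ = 0.28439 × sin(255.23°) = -0.27499

-0.073 -0.275 2.333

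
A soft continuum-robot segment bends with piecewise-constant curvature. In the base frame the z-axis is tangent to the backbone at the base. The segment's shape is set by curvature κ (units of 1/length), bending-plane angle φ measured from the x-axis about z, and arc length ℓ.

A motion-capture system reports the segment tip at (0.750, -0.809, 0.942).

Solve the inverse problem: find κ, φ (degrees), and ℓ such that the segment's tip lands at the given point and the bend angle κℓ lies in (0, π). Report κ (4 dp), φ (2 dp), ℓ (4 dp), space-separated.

ρ = √(x²+y²) = √(0.750² + -0.809²) = 1.10317
φ = atan2(y, x) mod 360° = atan2(-0.809, 0.750) = 312.8327°
|p|² = ρ² + z² = 1.10317² + 0.942² = 2.10434
κ = 2ρ / |p|² = 2×1.10317 / 2.10434 = 1.04847
θ = 2·atan2(ρ, z) = 2·atan2(1.10317, 0.942) = 1.72808 rad
ℓ = θ/κ = 1.72808/1.04847 = 1.64820

1.0485 312.83 1.6482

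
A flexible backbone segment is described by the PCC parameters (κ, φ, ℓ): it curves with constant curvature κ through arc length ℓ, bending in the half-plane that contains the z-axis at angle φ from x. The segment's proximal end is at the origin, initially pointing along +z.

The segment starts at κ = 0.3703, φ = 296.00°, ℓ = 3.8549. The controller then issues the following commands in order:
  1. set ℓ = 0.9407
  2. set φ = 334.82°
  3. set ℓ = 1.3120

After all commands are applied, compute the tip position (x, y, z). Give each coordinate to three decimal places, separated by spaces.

initial: κ=0.3703, φ=296.00°, ℓ=3.8549
cmd 1: set ℓ=0.9407 → (κ,φ,ℓ)=(0.3703,296.00°,0.9407) → tip=(0.0711,-0.1458,0.9218)
cmd 2: set φ=334.82° → (κ,φ,ℓ)=(0.3703,334.82°,0.9407) → tip=(0.1468,-0.0690,0.9218)
cmd 3: set ℓ=1.3120 → (κ,φ,ℓ)=(0.3703,334.82°,1.3120) → tip=(0.2828,-0.1330,1.2610)

0.283 -0.133 1.261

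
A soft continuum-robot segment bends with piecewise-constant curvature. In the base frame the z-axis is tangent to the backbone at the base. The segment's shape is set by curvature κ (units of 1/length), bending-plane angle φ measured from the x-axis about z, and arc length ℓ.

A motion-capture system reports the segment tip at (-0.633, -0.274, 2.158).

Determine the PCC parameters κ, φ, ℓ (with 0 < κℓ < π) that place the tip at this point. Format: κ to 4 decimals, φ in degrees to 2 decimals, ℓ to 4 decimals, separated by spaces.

0.2688 203.41 2.3021

ρ = √(x²+y²) = √(-0.633² + -0.274²) = 0.68976
φ = atan2(y, x) mod 360° = atan2(-0.274, -0.633) = 203.4058°
|p|² = ρ² + z² = 0.68976² + 2.158² = 5.13273
κ = 2ρ / |p|² = 2×0.68976 / 5.13273 = 0.26877
θ = 2·atan2(ρ, z) = 2·atan2(0.68976, 2.158) = 0.61873 rad
ℓ = θ/κ = 0.61873/0.26877 = 2.30210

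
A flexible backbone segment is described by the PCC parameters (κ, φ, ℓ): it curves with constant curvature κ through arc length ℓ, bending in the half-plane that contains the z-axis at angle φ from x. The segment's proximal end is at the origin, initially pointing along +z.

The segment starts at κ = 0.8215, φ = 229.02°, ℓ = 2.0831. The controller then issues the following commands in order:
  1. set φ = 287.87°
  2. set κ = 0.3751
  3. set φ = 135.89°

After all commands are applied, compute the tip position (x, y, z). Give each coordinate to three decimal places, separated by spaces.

-0.555 0.538 1.878

initial: κ=0.8215, φ=229.02°, ℓ=2.0831
cmd 1: set φ=287.87° → (κ,φ,ℓ)=(0.8215,287.87°,2.0831) → tip=(0.4258,-1.3208,1.2053)
cmd 2: set κ=0.3751 → (κ,φ,ℓ)=(0.3751,287.87°,2.0831) → tip=(0.2373,-0.7360,1.8775)
cmd 3: set φ=135.89° → (κ,φ,ℓ)=(0.3751,135.89°,2.0831) → tip=(-0.5552,0.5382,1.8775)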